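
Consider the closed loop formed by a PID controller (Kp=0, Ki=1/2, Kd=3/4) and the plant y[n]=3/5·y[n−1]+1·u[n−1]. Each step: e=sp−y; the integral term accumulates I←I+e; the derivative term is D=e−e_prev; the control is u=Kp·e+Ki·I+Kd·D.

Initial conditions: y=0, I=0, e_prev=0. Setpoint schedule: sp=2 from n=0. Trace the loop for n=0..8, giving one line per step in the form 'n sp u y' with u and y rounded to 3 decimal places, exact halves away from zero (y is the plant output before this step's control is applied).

(exact arithmetic carried between steps; '≈' marks a value shown rounded to 6 d.p. or computed from one; I and e_prev carry over from the previous line; the table rounds u and y to 3 d.p., halves away from zero)
n=0: y=0, sp=2, e=sp−y=2; I=2, D=e−e_prev=2; u=0·2+1/2·2+3/4·2=2.5; next y=3/5·0+1·2.5=2.5
n=1: y=2.5, sp=2, e=sp−y=-0.5; I=1.5, D=e−e_prev=-2.5; u=0·(-0.5)+1/2·1.5+3/4·(-2.5)=-1.125; next y=3/5·2.5+1·(-1.125)=0.375
n=2: y=0.375, sp=2, e=sp−y=1.625; I=3.125, D=e−e_prev=2.125; u=0·1.625+1/2·3.125+3/4·2.125=3.15625; next y=3/5·0.375+1·3.15625=3.38125
n=3: y=3.38125, sp=2, e=sp−y=-1.38125; I=1.74375, D=e−e_prev=-3.00625; u=0·(-1.38125)+1/2·1.74375+3/4·(-3.00625)≈-1.382813; next y=3/5·3.38125+1·(-1.382813)≈0.645938
n=4: y≈0.645938, sp=2, e=sp−y≈1.354063; I≈3.097813, D=e−e_prev≈2.735313; u=0·1.354063+1/2·3.097813+3/4·2.735313≈3.600391; next y=3/5·0.645938+1·3.600391≈3.987953
n=5: y≈3.987953, sp=2, e=sp−y≈-1.987953; I≈1.109859, D=e−e_prev≈-3.342016; u=0·(-1.987953)+1/2·1.109859+3/4·(-3.342016)≈-1.951582; next y=3/5·3.987953+1·(-1.951582)≈0.441190
n=6: y≈0.441190, sp=2, e=sp−y≈1.558810; I≈2.668670, D=e−e_prev≈3.546763; u=0·1.558810+1/2·2.668670+3/4·3.546763≈3.994407; next y=3/5·0.441190+1·3.994407≈4.259121
n=7: y≈4.259121, sp=2, e=sp−y≈-2.259121; I≈0.409548, D=e−e_prev≈-3.817931; u=0·(-2.259121)+1/2·0.409548+3/4·(-3.817931)≈-2.658674; next y=3/5·4.259121+1·(-2.658674)≈-0.103202
n=8: y≈-0.103202, sp=2, e=sp−y≈2.103202; I≈2.512750, D=e−e_prev≈4.362323; u=0·2.103202+1/2·2.512750+3/4·4.362323≈4.528117; next y=3/5·(-0.103202)+1·4.528117≈4.466196

0 2 2.500 0.000
1 2 -1.125 2.500
2 2 3.156 0.375
3 2 -1.383 3.381
4 2 3.600 0.646
5 2 -1.952 3.988
6 2 3.994 0.441
7 2 -2.659 4.259
8 2 4.528 -0.103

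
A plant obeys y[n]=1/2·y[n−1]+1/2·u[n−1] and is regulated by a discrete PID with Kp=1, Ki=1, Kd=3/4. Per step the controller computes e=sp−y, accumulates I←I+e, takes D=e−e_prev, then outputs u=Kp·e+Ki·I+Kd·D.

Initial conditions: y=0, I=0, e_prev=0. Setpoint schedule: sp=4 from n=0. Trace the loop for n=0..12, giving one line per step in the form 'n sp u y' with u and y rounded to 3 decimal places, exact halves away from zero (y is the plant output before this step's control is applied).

(exact arithmetic carried between steps; '≈' marks a value shown rounded to 6 d.p. or computed from one; I and e_prev carry over from the previous line; the table rounds u and y to 3 d.p., halves away from zero)
n=0: y=0, sp=4, e=sp−y=4; I=4, D=e−e_prev=4; u=1·4+1·4+3/4·4=11; next y=1/2·0+1/2·11=5.5
n=1: y=5.5, sp=4, e=sp−y=-1.5; I=2.5, D=e−e_prev=-5.5; u=1·(-1.5)+1·2.5+3/4·(-5.5)=-3.125; next y=1/2·5.5+1/2·(-3.125)=1.1875
n=2: y=1.1875, sp=4, e=sp−y=2.8125; I=5.3125, D=e−e_prev=4.3125; u=1·2.8125+1·5.3125+3/4·4.3125=11.359375; next y=1/2·1.1875+1/2·11.359375≈6.273438
n=3: y≈6.273438, sp=4, e=sp−y≈-2.273438; I≈3.039063, D=e−e_prev≈-5.085938; u=1·(-2.273438)+1·3.039063+3/4·(-5.085938)≈-3.048828; next y=1/2·6.273438+1/2·(-3.048828)≈1.612305
n=4: y≈1.612305, sp=4, e=sp−y≈2.387695; I≈5.426758, D=e−e_prev≈4.661133; u=1·2.387695+1·5.426758+3/4·4.661133≈11.310303; next y=1/2·1.612305+1/2·11.310303≈6.461304
n=5: y≈6.461304, sp=4, e=sp−y≈-2.461304; I≈2.965454, D=e−e_prev≈-4.848999; u=1·(-2.461304)+1·2.965454+3/4·(-4.848999)≈-3.132599; next y=1/2·6.461304+1/2·(-3.132599)≈1.664352
n=6: y≈1.664352, sp=4, e=sp−y≈2.335648; I≈5.301102, D=e−e_prev≈4.796951; u=1·2.335648+1·5.301102+3/4·4.796951≈11.234463; next y=1/2·1.664352+1/2·11.234463≈6.449408
n=7: y≈6.449408, sp=4, e=sp−y≈-2.449408; I≈2.851694, D=e−e_prev≈-4.785055; u=1·(-2.449408)+1·2.851694+3/4·(-4.785055)≈-3.186505; next y=1/2·6.449408+1/2·(-3.186505)≈1.631451
n=8: y≈1.631451, sp=4, e=sp−y≈2.368549; I≈5.220243, D=e−e_prev≈4.817956; u=1·2.368549+1·5.220243+3/4·4.817956≈11.202259; next y=1/2·1.631451+1/2·11.202259≈6.416855
n=9: y≈6.416855, sp=4, e=sp−y≈-2.416855; I≈2.803388, D=e−e_prev≈-4.785404; u=1·(-2.416855)+1·2.803388+3/4·(-4.785404)≈-3.202520; next y=1/2·6.416855+1/2·(-3.202520)≈1.607168
n=10: y≈1.607168, sp=4, e=sp−y≈2.392832; I≈5.196220, D=e−e_prev≈4.809687; u=1·2.392832+1·5.196220+3/4·4.809687≈11.196318; next y=1/2·1.607168+1/2·11.196318≈6.401743
n=11: y≈6.401743, sp=4, e=sp−y≈-2.401743; I≈2.794477, D=e−e_prev≈-4.794575; u=1·(-2.401743)+1·2.794477+3/4·(-4.794575)≈-3.203197; next y=1/2·6.401743+1/2·(-3.203197)≈1.599273
n=12: y≈1.599273, sp=4, e=sp−y≈2.400727; I≈5.195204, D=e−e_prev≈4.802470; u=1·2.400727+1·5.195204+3/4·4.802470≈11.197784; next y=1/2·1.599273+1/2·11.197784≈6.398528

0 4 11.000 0.000
1 4 -3.125 5.500
2 4 11.359 1.188
3 4 -3.049 6.273
4 4 11.310 1.612
5 4 -3.133 6.461
6 4 11.234 1.664
7 4 -3.187 6.449
8 4 11.202 1.631
9 4 -3.203 6.417
10 4 11.196 1.607
11 4 -3.203 6.402
12 4 11.198 1.599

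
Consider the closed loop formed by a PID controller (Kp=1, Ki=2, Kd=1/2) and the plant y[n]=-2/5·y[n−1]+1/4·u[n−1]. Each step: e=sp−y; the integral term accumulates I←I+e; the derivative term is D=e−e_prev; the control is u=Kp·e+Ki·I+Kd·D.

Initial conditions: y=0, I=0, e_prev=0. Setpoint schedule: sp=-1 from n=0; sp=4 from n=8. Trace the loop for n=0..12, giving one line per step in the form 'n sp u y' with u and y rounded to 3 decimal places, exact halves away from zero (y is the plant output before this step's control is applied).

0 -1 -3.500 0.000
1 -1 -1.938 -0.875
2 -1 -5.217 -0.134
3 -1 -2.672 -1.251
4 -1 -6.519 -0.168
5 -1 -2.760 -1.563
6 -1 -7.574 -0.065
7 -1 -2.386 -1.868
8 4 8.885 0.151
9 4 8.056 2.161
10 4 16.279 1.150
11 4 12.863 3.610
12 4 21.307 1.772

(exact arithmetic carried between steps; '≈' marks a value shown rounded to 6 d.p. or computed from one; I and e_prev carry over from the previous line; the table rounds u and y to 3 d.p., halves away from zero)
n=0: y=0, sp=-1, e=sp−y=-1; I=-1, D=e−e_prev=-1; u=1·(-1)+2·(-1)+1/2·(-1)=-3.5; next y=-2/5·0+1/4·(-3.5)=-0.875
n=1: y=-0.875, sp=-1, e=sp−y=-0.125; I=-1.125, D=e−e_prev=0.875; u=1·(-0.125)+2·(-1.125)+1/2·0.875=-1.9375; next y=-2/5·(-0.875)+1/4·(-1.9375)=-0.134375
n=2: y=-0.134375, sp=-1, e=sp−y=-0.865625; I=-1.990625, D=e−e_prev=-0.740625; u=1·(-0.865625)+2·(-1.990625)+1/2·(-0.740625)≈-5.217188; next y=-2/5·(-0.134375)+1/4·(-5.217188)≈-1.250547
n=3: y≈-1.250547, sp=-1, e=sp−y≈0.250547; I≈-1.740078, D=e−e_prev≈1.116172; u=1·0.250547+2·(-1.740078)+1/2·1.116172≈-2.671523; next y=-2/5·(-1.250547)+1/4·(-2.671523)≈-0.167662
n=4: y≈-0.167662, sp=-1, e=sp−y≈-0.832338; I≈-2.572416, D=e−e_prev≈-1.082885; u=1·(-0.832338)+2·(-2.572416)+1/2·(-1.082885)≈-6.518612; next y=-2/5·(-0.167662)+1/4·(-6.518612)≈-1.562588
n=5: y≈-1.562588, sp=-1, e=sp−y≈0.562588; I≈-2.009828, D=e−e_prev≈1.394926; u=1·0.562588+2·(-2.009828)+1/2·1.394926≈-2.759604; next y=-2/5·(-1.562588)+1/4·(-2.759604)≈-0.064866
n=6: y≈-0.064866, sp=-1, e=sp−y≈-0.935134; I≈-2.944962, D=e−e_prev≈-1.497722; u=1·(-0.935134)+2·(-2.944962)+1/2·(-1.497722)≈-7.573919; next y=-2/5·(-0.064866)+1/4·(-7.573919)≈-1.867534
n=7: y≈-1.867534, sp=-1, e=sp−y≈0.867534; I≈-2.077428, D=e−e_prev≈1.802668; u=1·0.867534+2·(-2.077428)+1/2·1.802668≈-2.385989; next y=-2/5·(-1.867534)+1/4·(-2.385989)≈0.150516
n=8: y≈0.150516, sp=4, e=sp−y≈3.849484; I≈1.772055, D=e−e_prev≈2.981950; u=1·3.849484+2·1.772055+1/2·2.981950≈8.884570; next y=-2/5·0.150516+1/4·8.884570≈2.160936
n=9: y≈2.160936, sp=4, e=sp−y≈1.839064; I≈3.611119, D=e−e_prev≈-2.010420; u=1·1.839064+2·3.611119+1/2·(-2.010420)≈8.056093; next y=-2/5·2.160936+1/4·8.056093≈1.149649
n=10: y≈1.149649, sp=4, e=sp−y≈2.850351; I≈6.461471, D=e−e_prev≈1.011287; u=1·2.850351+2·6.461471+1/2·1.011287≈16.278936; next y=-2/5·1.149649+1/4·16.278936≈3.609875
n=11: y≈3.609875, sp=4, e=sp−y≈0.390125; I≈6.851596, D=e−e_prev≈-2.460226; u=1·0.390125+2·6.851596+1/2·(-2.460226)≈12.863205; next y=-2/5·3.609875+1/4·12.863205≈1.771851
n=12: y≈1.771851, sp=4, e=sp−y≈2.228149; I≈9.079745, D=e−e_prev≈1.838023; u=1·2.228149+2·9.079745+1/2·1.838023≈21.306650; next y=-2/5·1.771851+1/4·21.306650≈4.617922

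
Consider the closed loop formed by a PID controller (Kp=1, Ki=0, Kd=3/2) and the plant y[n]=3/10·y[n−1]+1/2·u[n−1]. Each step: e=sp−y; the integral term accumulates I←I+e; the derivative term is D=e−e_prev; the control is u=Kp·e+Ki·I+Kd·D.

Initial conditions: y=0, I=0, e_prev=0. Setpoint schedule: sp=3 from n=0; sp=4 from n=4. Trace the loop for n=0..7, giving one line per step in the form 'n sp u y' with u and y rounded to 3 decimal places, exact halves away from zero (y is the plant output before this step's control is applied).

0 3 7.500 0.000
1 3 -6.375 3.750
2 3 13.781 -2.063
3 3 -15.773 6.272
4 4 29.921 -6.005
5 4 -37.905 13.159
6 4 61.250 -15.005
7 4 -83.816 26.124

(exact arithmetic carried between steps; '≈' marks a value shown rounded to 6 d.p. or computed from one; I and e_prev carry over from the previous line; the table rounds u and y to 3 d.p., halves away from zero)
n=0: y=0, sp=3, e=sp−y=3; I=3, D=e−e_prev=3; u=1·3+0·3+3/2·3=7.5; next y=3/10·0+1/2·7.5=3.75
n=1: y=3.75, sp=3, e=sp−y=-0.75; I=2.25, D=e−e_prev=-3.75; u=1·(-0.75)+0·2.25+3/2·(-3.75)=-6.375; next y=3/10·3.75+1/2·(-6.375)=-2.0625
n=2: y=-2.0625, sp=3, e=sp−y=5.0625; I=7.3125, D=e−e_prev=5.8125; u=1·5.0625+0·7.3125+3/2·5.8125=13.78125; next y=3/10·(-2.0625)+1/2·13.78125=6.271875
n=3: y=6.271875, sp=3, e=sp−y=-3.271875; I=4.040625, D=e−e_prev=-8.334375; u=1·(-3.271875)+0·4.040625+3/2·(-8.334375)≈-15.773438; next y=3/10·6.271875+1/2·(-15.773438)≈-6.005156
n=4: y≈-6.005156, sp=4, e=sp−y≈10.005156; I≈14.045781, D=e−e_prev≈13.277031; u=1·10.005156+0·14.045781+3/2·13.277031≈29.920703; next y=3/10·(-6.005156)+1/2·29.920703≈13.158805
n=5: y≈13.158805, sp=4, e=sp−y≈-9.158805; I≈4.886977, D=e−e_prev≈-19.163961; u=1·(-9.158805)+0·4.886977+3/2·(-19.163961)≈-37.904746; next y=3/10·13.158805+1/2·(-37.904746)≈-15.004732
n=6: y≈-15.004732, sp=4, e=sp−y≈19.004732; I≈23.891708, D=e−e_prev≈28.163536; u=1·19.004732+0·23.891708+3/2·28.163536≈61.250036; next y=3/10·(-15.004732)+1/2·61.250036≈26.123599
n=7: y≈26.123599, sp=4, e=sp−y≈-22.123599; I≈1.768110, D=e−e_prev≈-41.128330; u=1·(-22.123599)+0·1.768110+3/2·(-41.128330)≈-83.816094; next y=3/10·26.123599+1/2·(-83.816094)≈-34.070967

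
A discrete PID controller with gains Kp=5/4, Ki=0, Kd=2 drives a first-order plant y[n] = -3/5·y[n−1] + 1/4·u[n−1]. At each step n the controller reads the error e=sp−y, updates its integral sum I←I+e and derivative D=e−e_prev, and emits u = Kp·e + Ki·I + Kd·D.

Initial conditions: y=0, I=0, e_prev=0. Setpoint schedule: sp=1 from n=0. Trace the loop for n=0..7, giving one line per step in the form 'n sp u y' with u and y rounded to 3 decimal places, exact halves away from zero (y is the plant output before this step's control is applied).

(exact arithmetic carried between steps; '≈' marks a value shown rounded to 6 d.p. or computed from one; I and e_prev carry over from the previous line; the table rounds u and y to 3 d.p., halves away from zero)
n=0: y=0, sp=1, e=sp−y=1; I=1, D=e−e_prev=1; u=5/4·1+0·1+2·1=3.25; next y=-3/5·0+1/4·3.25=0.8125
n=1: y=0.8125, sp=1, e=sp−y=0.1875; I=1.1875, D=e−e_prev=-0.8125; u=5/4·0.1875+0·1.1875+2·(-0.8125)=-1.390625; next y=-3/5·0.8125+1/4·(-1.390625)≈-0.835156
n=2: y≈-0.835156, sp=1, e=sp−y≈1.835156; I≈3.022656, D=e−e_prev≈1.647656; u=5/4·1.835156+0·3.022656+2·1.647656≈5.589258; next y=-3/5·(-0.835156)+1/4·5.589258≈1.898408
n=3: y≈1.898408, sp=1, e=sp−y≈-0.898408; I≈2.124248, D=e−e_prev≈-2.733564; u=5/4·(-0.898408)+0·2.124248+2·(-2.733564)≈-6.590139; next y=-3/5·1.898408+1/4·(-6.590139)≈-2.786580
n=4: y≈-2.786580, sp=1, e=sp−y≈3.786580; I≈5.910828, D=e−e_prev≈4.684988; u=5/4·3.786580+0·5.910828+2·4.684988≈14.103200; next y=-3/5·(-2.786580)+1/4·14.103200≈5.197748
n=5: y≈5.197748, sp=1, e=sp−y≈-4.197748; I≈1.713080, D=e−e_prev≈-7.984328; u=5/4·(-4.197748)+0·1.713080+2·(-7.984328)≈-21.215840; next y=-3/5·5.197748+1/4·(-21.215840)≈-8.422609
n=6: y≈-8.422609, sp=1, e=sp−y≈9.422609; I≈11.135689, D=e−e_prev≈13.620357; u=5/4·9.422609+0·11.135689+2·13.620357≈39.018975; next y=-3/5·(-8.422609)+1/4·39.018975≈14.808309
n=7: y≈14.808309, sp=1, e=sp−y≈-13.808309; I≈-2.672620, D=e−e_prev≈-23.230918; u=5/4·(-13.808309)+0·(-2.672620)+2·(-23.230918)≈-63.722222; next y=-3/5·14.808309+1/4·(-63.722222)≈-24.815541

0 1 3.250 0.000
1 1 -1.391 0.813
2 1 5.589 -0.835
3 1 -6.590 1.898
4 1 14.103 -2.787
5 1 -21.216 5.198
6 1 39.019 -8.423
7 1 -63.722 14.808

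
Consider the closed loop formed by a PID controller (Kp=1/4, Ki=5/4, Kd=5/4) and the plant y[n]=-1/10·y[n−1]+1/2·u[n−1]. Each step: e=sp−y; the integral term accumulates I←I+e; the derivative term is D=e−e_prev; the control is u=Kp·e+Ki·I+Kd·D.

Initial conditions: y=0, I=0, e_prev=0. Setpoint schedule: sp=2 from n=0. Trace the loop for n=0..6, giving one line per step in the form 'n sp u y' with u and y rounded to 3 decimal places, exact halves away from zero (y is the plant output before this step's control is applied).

(exact arithmetic carried between steps; '≈' marks a value shown rounded to 6 d.p. or computed from one; I and e_prev carry over from the previous line; the table rounds u and y to 3 d.p., halves away from zero)
n=0: y=0, sp=2, e=sp−y=2; I=2, D=e−e_prev=2; u=1/4·2+5/4·2+5/4·2=5.5; next y=-1/10·0+1/2·5.5=2.75
n=1: y=2.75, sp=2, e=sp−y=-0.75; I=1.25, D=e−e_prev=-2.75; u=1/4·(-0.75)+5/4·1.25+5/4·(-2.75)=-2.0625; next y=-1/10·2.75+1/2·(-2.0625)=-1.30625
n=2: y=-1.30625, sp=2, e=sp−y=3.30625; I=4.55625, D=e−e_prev=4.05625; u=1/4·3.30625+5/4·4.55625+5/4·4.05625≈11.592188; next y=-1/10·(-1.30625)+1/2·11.592188≈5.926719
n=3: y≈5.926719, sp=2, e=sp−y≈-3.926719; I≈0.629531, D=e−e_prev≈-7.232969; u=1/4·(-3.926719)+5/4·0.629531+5/4·(-7.232969)≈-9.235977; next y=-1/10·5.926719+1/2·(-9.235977)≈-5.210660
n=4: y≈-5.210660, sp=2, e=sp−y≈7.210660; I≈7.840191, D=e−e_prev≈11.137379; u=1/4·7.210660+5/4·7.840191+5/4·11.137379≈25.524628; next y=-1/10·(-5.210660)+1/2·25.524628≈13.283380
n=5: y≈13.283380, sp=2, e=sp−y≈-11.283380; I≈-3.443189, D=e−e_prev≈-18.494040; u=1/4·(-11.283380)+5/4·(-3.443189)+5/4·(-18.494040)≈-30.242381; next y=-1/10·13.283380+1/2·(-30.242381)≈-16.449528
n=6: y≈-16.449528, sp=2, e=sp−y≈18.449528; I≈15.006340, D=e−e_prev≈29.732908; u=1/4·18.449528+5/4·15.006340+5/4·29.732908≈60.536442; next y=-1/10·(-16.449528)+1/2·60.536442≈31.913174

0 2 5.500 0.000
1 2 -2.063 2.750
2 2 11.592 -1.306
3 2 -9.236 5.927
4 2 25.525 -5.211
5 2 -30.242 13.283
6 2 60.536 -16.450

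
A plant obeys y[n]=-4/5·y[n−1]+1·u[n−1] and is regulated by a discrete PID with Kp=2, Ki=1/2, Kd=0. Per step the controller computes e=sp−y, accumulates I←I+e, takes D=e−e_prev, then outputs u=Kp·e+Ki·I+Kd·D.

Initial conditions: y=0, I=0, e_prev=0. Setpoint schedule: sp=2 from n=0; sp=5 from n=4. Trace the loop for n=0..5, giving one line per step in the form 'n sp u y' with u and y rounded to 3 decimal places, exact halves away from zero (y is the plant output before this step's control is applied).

0 2 5.000 0.000
1 2 -6.500 5.000
2 2 30.750 -10.500
3 2 -87.125 39.150
4 5 295.788 -118.445
5 5 -914.961 390.544

(exact arithmetic carried between steps; '≈' marks a value shown rounded to 6 d.p. or computed from one; I and e_prev carry over from the previous line; the table rounds u and y to 3 d.p., halves away from zero)
n=0: y=0, sp=2, e=sp−y=2; I=2, D=e−e_prev=2; u=2·2+1/2·2+0·2=5; next y=-4/5·0+1·5=5
n=1: y=5, sp=2, e=sp−y=-3; I=-1, D=e−e_prev=-5; u=2·(-3)+1/2·(-1)+0·(-5)=-6.5; next y=-4/5·5+1·(-6.5)=-10.5
n=2: y=-10.5, sp=2, e=sp−y=12.5; I=11.5, D=e−e_prev=15.5; u=2·12.5+1/2·11.5+0·15.5=30.75; next y=-4/5·(-10.5)+1·30.75=39.15
n=3: y=39.15, sp=2, e=sp−y=-37.15; I=-25.65, D=e−e_prev=-49.65; u=2·(-37.15)+1/2·(-25.65)+0·(-49.65)=-87.125; next y=-4/5·39.15+1·(-87.125)=-118.445
n=4: y=-118.445, sp=5, e=sp−y=123.445; I=97.795, D=e−e_prev=160.595; u=2·123.445+1/2·97.795+0·160.595=295.7875; next y=-4/5·(-118.445)+1·295.7875=390.5435
n=5: y=390.5435, sp=5, e=sp−y=-385.5435; I=-287.7485, D=e−e_prev=-508.9885; u=2·(-385.5435)+1/2·(-287.7485)+0·(-508.9885)=-914.96125; next y=-4/5·390.5435+1·(-914.96125)=-1227.39605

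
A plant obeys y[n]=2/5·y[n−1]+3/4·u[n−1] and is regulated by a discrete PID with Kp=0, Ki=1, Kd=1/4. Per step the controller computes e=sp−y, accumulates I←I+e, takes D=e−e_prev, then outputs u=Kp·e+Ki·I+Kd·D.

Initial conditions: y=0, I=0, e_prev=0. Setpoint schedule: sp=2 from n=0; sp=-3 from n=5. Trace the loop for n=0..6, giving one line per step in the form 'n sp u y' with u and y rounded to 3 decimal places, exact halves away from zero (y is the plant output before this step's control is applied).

0 2 2.500 0.000
1 2 1.656 1.875
2 2 2.104 1.992
3 2 1.663 2.375
4 2 1.606 2.197
5 -3 -4.743 2.083
6 -3 -2.596 -2.724

(exact arithmetic carried between steps; '≈' marks a value shown rounded to 6 d.p. or computed from one; I and e_prev carry over from the previous line; the table rounds u and y to 3 d.p., halves away from zero)
n=0: y=0, sp=2, e=sp−y=2; I=2, D=e−e_prev=2; u=0·2+1·2+1/4·2=2.5; next y=2/5·0+3/4·2.5=1.875
n=1: y=1.875, sp=2, e=sp−y=0.125; I=2.125, D=e−e_prev=-1.875; u=0·0.125+1·2.125+1/4·(-1.875)=1.65625; next y=2/5·1.875+3/4·1.65625≈1.992188
n=2: y≈1.992188, sp=2, e=sp−y≈0.007813; I≈2.132813, D=e−e_prev≈-0.117188; u=0·0.007813+1·2.132813+1/4·(-0.117188)≈2.103516; next y=2/5·1.992188+3/4·2.103516≈2.374512
n=3: y≈2.374512, sp=2, e=sp−y≈-0.374512; I≈1.758301, D=e−e_prev≈-0.382324; u=0·(-0.374512)+1·1.758301+1/4·(-0.382324)≈1.662720; next y=2/5·2.374512+3/4·1.662720≈2.196844
n=4: y≈2.196844, sp=2, e=sp−y≈-0.196844; I≈1.561456, D=e−e_prev≈0.177667; u=0·(-0.196844)+1·1.561456+1/4·0.177667≈1.605873; next y=2/5·2.196844+3/4·1.605873≈2.083143
n=5: y≈2.083143, sp=-3, e=sp−y≈-5.083143; I≈-3.521686, D=e−e_prev≈-4.886298; u=0·(-5.083143)+1·(-3.521686)+1/4·(-4.886298)≈-4.743261; next y=2/5·2.083143+3/4·(-4.743261)≈-2.724189
n=6: y≈-2.724189, sp=-3, e=sp−y≈-0.275811; I≈-3.797498, D=e−e_prev≈4.807331; u=0·(-0.275811)+1·(-3.797498)+1/4·4.807331≈-2.595665; next y=2/5·(-2.724189)+3/4·(-2.595665)≈-3.036424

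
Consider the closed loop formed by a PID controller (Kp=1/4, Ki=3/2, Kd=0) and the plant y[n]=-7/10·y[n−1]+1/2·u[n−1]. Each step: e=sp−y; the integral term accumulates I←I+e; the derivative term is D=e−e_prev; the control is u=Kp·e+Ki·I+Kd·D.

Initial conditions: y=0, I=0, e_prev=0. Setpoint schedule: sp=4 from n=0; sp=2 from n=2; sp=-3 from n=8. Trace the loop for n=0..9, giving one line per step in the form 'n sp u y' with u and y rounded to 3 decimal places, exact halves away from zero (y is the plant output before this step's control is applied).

(exact arithmetic carried between steps; '≈' marks a value shown rounded to 6 d.p. or computed from one; I and e_prev carry over from the previous line; the table rounds u and y to 3 d.p., halves away from zero)
n=0: y=0, sp=4, e=sp−y=4; I=4, D=e−e_prev=4; u=1/4·4+3/2·4+0·4=7; next y=-7/10·0+1/2·7=3.5
n=1: y=3.5, sp=4, e=sp−y=0.5; I=4.5, D=e−e_prev=-3.5; u=1/4·0.5+3/2·4.5+0·(-3.5)=6.875; next y=-7/10·3.5+1/2·6.875=0.9875
n=2: y=0.9875, sp=2, e=sp−y=1.0125; I=5.5125, D=e−e_prev=0.5125; u=1/4·1.0125+3/2·5.5125+0·0.5125=8.521875; next y=-7/10·0.9875+1/2·8.521875≈3.569688
n=3: y≈3.569688, sp=2, e=sp−y≈-1.569688; I≈3.942813, D=e−e_prev≈-2.582188; u=1/4·(-1.569688)+3/2·3.942813+0·(-2.582188)≈5.521797; next y=-7/10·3.569688+1/2·5.521797≈0.262117
n=4: y≈0.262117, sp=2, e=sp−y≈1.737883; I≈5.680695, D=e−e_prev≈3.307570; u=1/4·1.737883+3/2·5.680695+0·3.307570≈8.955514; next y=-7/10·0.262117+1/2·8.955514≈4.294275
n=5: y≈4.294275, sp=2, e=sp−y≈-2.294275; I≈3.386421, D=e−e_prev≈-4.032158; u=1/4·(-2.294275)+3/2·3.386421+0·(-4.032158)≈4.506062; next y=-7/10·4.294275+1/2·4.506062≈-0.752961
n=6: y≈-0.752961, sp=2, e=sp−y≈2.752961; I≈6.139382, D=e−e_prev≈5.047236; u=1/4·2.752961+3/2·6.139382+0·5.047236≈9.897313; next y=-7/10·(-0.752961)+1/2·9.897313≈5.475729
n=7: y≈5.475729, sp=2, e=sp−y≈-3.475729; I≈2.663652, D=e−e_prev≈-6.228691; u=1/4·(-3.475729)+3/2·2.663652+0·(-6.228691)≈3.126546; next y=-7/10·5.475729+1/2·3.126546≈-2.269738
n=8: y≈-2.269738, sp=-3, e=sp−y≈-0.730262; I≈1.933390, D=e−e_prev≈2.745467; u=1/4·(-0.730262)+3/2·1.933390+0·2.745467≈2.717519; next y=-7/10·(-2.269738)+1/2·2.717519≈2.947576
n=9: y≈2.947576, sp=-3, e=sp−y≈-5.947576; I≈-4.014186, D=e−e_prev≈-5.217313; u=1/4·(-5.947576)+3/2·(-4.014186)+0·(-5.217313)≈-7.508173; next y=-7/10·2.947576+1/2·(-7.508173)≈-5.817390

0 4 7.000 0.000
1 4 6.875 3.500
2 2 8.522 0.988
3 2 5.522 3.570
4 2 8.956 0.262
5 2 4.506 4.294
6 2 9.897 -0.753
7 2 3.127 5.476
8 -3 2.718 -2.270
9 -3 -7.508 2.948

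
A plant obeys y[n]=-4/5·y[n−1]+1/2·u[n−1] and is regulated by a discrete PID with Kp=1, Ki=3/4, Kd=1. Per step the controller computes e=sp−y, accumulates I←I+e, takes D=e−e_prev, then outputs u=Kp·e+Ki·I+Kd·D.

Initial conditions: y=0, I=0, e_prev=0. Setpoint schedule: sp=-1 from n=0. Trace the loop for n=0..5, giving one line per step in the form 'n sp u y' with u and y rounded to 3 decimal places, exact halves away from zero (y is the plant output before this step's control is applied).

(exact arithmetic carried between steps; '≈' marks a value shown rounded to 6 d.p. or computed from one; I and e_prev carry over from the previous line; the table rounds u and y to 3 d.p., halves away from zero)
n=0: y=0, sp=-1, e=sp−y=-1; I=-1, D=e−e_prev=-1; u=1·(-1)+3/4·(-1)+1·(-1)=-2.75; next y=-4/5·0+1/2·(-2.75)=-1.375
n=1: y=-1.375, sp=-1, e=sp−y=0.375; I=-0.625, D=e−e_prev=1.375; u=1·0.375+3/4·(-0.625)+1·1.375=1.28125; next y=-4/5·(-1.375)+1/2·1.28125=1.740625
n=2: y=1.740625, sp=-1, e=sp−y=-2.740625; I=-3.365625, D=e−e_prev=-3.115625; u=1·(-2.740625)+3/4·(-3.365625)+1·(-3.115625)≈-8.380469; next y=-4/5·1.740625+1/2·(-8.380469)≈-5.582734
n=3: y≈-5.582734, sp=-1, e=sp−y≈4.582734; I≈1.217109, D=e−e_prev≈7.323359; u=1·4.582734+3/4·1.217109+1·7.323359≈12.818926; next y=-4/5·(-5.582734)+1/2·12.818926≈10.875650
n=4: y≈10.875650, sp=-1, e=sp−y≈-11.875650; I≈-10.658541, D=e−e_prev≈-16.458385; u=1·(-11.875650)+3/4·(-10.658541)+1·(-16.458385)≈-36.327941; next y=-4/5·10.875650+1/2·(-36.327941)≈-26.864491
n=5: y≈-26.864491, sp=-1, e=sp−y≈25.864491; I≈15.205950, D=e−e_prev≈37.740141; u=1·25.864491+3/4·15.205950+1·37.740141≈75.009094; next y=-4/5·(-26.864491)+1/2·75.009094≈58.996140

0 -1 -2.750 0.000
1 -1 1.281 -1.375
2 -1 -8.380 1.741
3 -1 12.819 -5.583
4 -1 -36.328 10.876
5 -1 75.009 -26.864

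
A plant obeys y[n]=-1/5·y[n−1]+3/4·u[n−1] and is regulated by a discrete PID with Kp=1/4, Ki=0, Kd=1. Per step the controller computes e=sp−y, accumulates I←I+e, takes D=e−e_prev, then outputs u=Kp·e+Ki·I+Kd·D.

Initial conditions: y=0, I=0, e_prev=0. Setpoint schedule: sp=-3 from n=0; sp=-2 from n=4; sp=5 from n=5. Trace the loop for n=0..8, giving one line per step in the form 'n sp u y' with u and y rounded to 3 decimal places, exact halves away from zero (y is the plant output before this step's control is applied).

0 -3 -3.750 0.000
1 -3 2.766 -2.813
2 -3 -6.858 2.637
3 -3 8.976 -5.671
4 -2 -15.004 7.866
5 5 32.148 -12.826
6 5 -44.921 26.676
7 5 76.709 -39.026
8 5 -119.448 65.337

(exact arithmetic carried between steps; '≈' marks a value shown rounded to 6 d.p. or computed from one; I and e_prev carry over from the previous line; the table rounds u and y to 3 d.p., halves away from zero)
n=0: y=0, sp=-3, e=sp−y=-3; I=-3, D=e−e_prev=-3; u=1/4·(-3)+0·(-3)+1·(-3)=-3.75; next y=-1/5·0+3/4·(-3.75)=-2.8125
n=1: y=-2.8125, sp=-3, e=sp−y=-0.1875; I=-3.1875, D=e−e_prev=2.8125; u=1/4·(-0.1875)+0·(-3.1875)+1·2.8125=2.765625; next y=-1/5·(-2.8125)+3/4·2.765625≈2.636719
n=2: y≈2.636719, sp=-3, e=sp−y≈-5.636719; I≈-8.824219, D=e−e_prev≈-5.449219; u=1/4·(-5.636719)+0·(-8.824219)+1·(-5.449219)≈-6.858398; next y=-1/5·2.636719+3/4·(-6.858398)≈-5.671143
n=3: y≈-5.671143, sp=-3, e=sp−y≈2.671143; I≈-6.153076, D=e−e_prev≈8.307861; u=1/4·2.671143+0·(-6.153076)+1·8.307861≈8.975647; next y=-1/5·(-5.671143)+3/4·8.975647≈7.865964
n=4: y≈7.865964, sp=-2, e=sp−y≈-9.865964; I≈-16.019040, D=e−e_prev≈-12.537106; u=1/4·(-9.865964)+0·(-16.019040)+1·(-12.537106)≈-15.003597; next y=-1/5·7.865964+3/4·(-15.003597)≈-12.825891
n=5: y≈-12.825891, sp=5, e=sp−y≈17.825891; I≈1.806851, D=e−e_prev≈27.691854; u=1/4·17.825891+0·1.806851+1·27.691854≈32.148327; next y=-1/5·(-12.825891)+3/4·32.148327≈26.676423
n=6: y≈26.676423, sp=5, e=sp−y≈-21.676423; I≈-19.869573, D=e−e_prev≈-39.502314; u=1/4·(-21.676423)+0·(-19.869573)+1·(-39.502314)≈-44.921420; next y=-1/5·26.676423+3/4·(-44.921420)≈-39.026350
n=7: y≈-39.026350, sp=5, e=sp−y≈44.026350; I≈24.156777, D=e−e_prev≈65.702773; u=1/4·44.026350+0·24.156777+1·65.702773≈76.709361; next y=-1/5·(-39.026350)+3/4·76.709361≈65.337290
n=8: y≈65.337290, sp=5, e=sp−y≈-60.337290; I≈-36.180513, D=e−e_prev≈-104.363640; u=1/4·(-60.337290)+0·(-36.180513)+1·(-104.363640)≈-119.447963; next y=-1/5·65.337290+3/4·(-119.447963)≈-102.653430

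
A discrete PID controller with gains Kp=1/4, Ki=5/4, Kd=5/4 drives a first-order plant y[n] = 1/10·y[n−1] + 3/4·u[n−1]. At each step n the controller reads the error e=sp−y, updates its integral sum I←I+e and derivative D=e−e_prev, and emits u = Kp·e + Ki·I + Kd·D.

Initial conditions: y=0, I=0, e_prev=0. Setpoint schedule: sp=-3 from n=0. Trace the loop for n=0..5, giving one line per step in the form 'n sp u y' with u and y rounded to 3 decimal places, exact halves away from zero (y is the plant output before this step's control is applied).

(exact arithmetic carried between steps; '≈' marks a value shown rounded to 6 d.p. or computed from one; I and e_prev carry over from the previous line; the table rounds u and y to 3 d.p., halves away from zero)
n=0: y=0, sp=-3, e=sp−y=-3; I=-3, D=e−e_prev=-3; u=1/4·(-3)+5/4·(-3)+5/4·(-3)=-8.25; next y=1/10·0+3/4·(-8.25)=-6.1875
n=1: y=-6.1875, sp=-3, e=sp−y=3.1875; I=0.1875, D=e−e_prev=6.1875; u=1/4·3.1875+5/4·0.1875+5/4·6.1875=8.765625; next y=1/10·(-6.1875)+3/4·8.765625≈5.955469
n=2: y≈5.955469, sp=-3, e=sp−y≈-8.955469; I≈-8.767969, D=e−e_prev≈-12.142969; u=1/4·(-8.955469)+5/4·(-8.767969)+5/4·(-12.142969)≈-28.377539; next y=1/10·5.955469+3/4·(-28.377539)≈-20.687607
n=3: y≈-20.687607, sp=-3, e=sp−y≈17.687607; I≈8.919639, D=e−e_prev≈26.643076; u=1/4·17.687607+5/4·8.919639+5/4·26.643076≈48.875295; next y=1/10·(-20.687607)+3/4·48.875295≈34.587711
n=4: y≈34.587711, sp=-3, e=sp−y≈-37.587711; I≈-28.668072, D=e−e_prev≈-55.275318; u=1/4·(-37.587711)+5/4·(-28.668072)+5/4·(-55.275318)≈-114.326166; next y=1/10·34.587711+3/4·(-114.326166)≈-82.285853
n=5: y≈-82.285853, sp=-3, e=sp−y≈79.285853; I≈50.617781, D=e−e_prev≈116.873564; u=1/4·79.285853+5/4·50.617781+5/4·116.873564≈229.185645; next y=1/10·(-82.285853)+3/4·229.185645≈163.660648

0 -3 -8.250 0.000
1 -3 8.766 -6.188
2 -3 -28.378 5.955
3 -3 48.875 -20.688
4 -3 -114.326 34.588
5 -3 229.186 -82.286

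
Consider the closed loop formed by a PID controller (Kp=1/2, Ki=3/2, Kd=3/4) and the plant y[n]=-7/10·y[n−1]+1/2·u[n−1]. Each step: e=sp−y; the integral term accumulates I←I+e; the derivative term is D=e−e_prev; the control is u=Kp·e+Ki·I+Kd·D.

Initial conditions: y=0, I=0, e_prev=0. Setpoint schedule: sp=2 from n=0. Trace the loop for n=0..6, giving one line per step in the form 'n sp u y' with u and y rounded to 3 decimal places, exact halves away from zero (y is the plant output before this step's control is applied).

0 2 5.500 0.000
1 2 -0.563 2.750
2 2 14.005 -2.206
3 2 -12.974 8.547
4 2 43.066 -12.470
5 2 -68.503 30.262
6 2 156.817 -55.435

(exact arithmetic carried between steps; '≈' marks a value shown rounded to 6 d.p. or computed from one; I and e_prev carry over from the previous line; the table rounds u and y to 3 d.p., halves away from zero)
n=0: y=0, sp=2, e=sp−y=2; I=2, D=e−e_prev=2; u=1/2·2+3/2·2+3/4·2=5.5; next y=-7/10·0+1/2·5.5=2.75
n=1: y=2.75, sp=2, e=sp−y=-0.75; I=1.25, D=e−e_prev=-2.75; u=1/2·(-0.75)+3/2·1.25+3/4·(-2.75)=-0.5625; next y=-7/10·2.75+1/2·(-0.5625)=-2.20625
n=2: y=-2.20625, sp=2, e=sp−y=4.20625; I=5.45625, D=e−e_prev=4.95625; u=1/2·4.20625+3/2·5.45625+3/4·4.95625≈14.004688; next y=-7/10·(-2.20625)+1/2·14.004688≈8.546719
n=3: y≈8.546719, sp=2, e=sp−y≈-6.546719; I≈-1.090469, D=e−e_prev≈-10.752969; u=1/2·(-6.546719)+3/2·(-1.090469)+3/4·(-10.752969)≈-12.973789; next y=-7/10·8.546719+1/2·(-12.973789)≈-12.469598
n=4: y≈-12.469598, sp=2, e=sp−y≈14.469598; I≈13.379129, D=e−e_prev≈21.016316; u=1/2·14.469598+3/2·13.379129+3/4·21.016316≈43.065729; next y=-7/10·(-12.469598)+1/2·43.065729≈30.261583
n=5: y≈30.261583, sp=2, e=sp−y≈-28.261583; I≈-14.882454, D=e−e_prev≈-42.731181; u=1/2·(-28.261583)+3/2·(-14.882454)+3/4·(-42.731181)≈-68.502858; next y=-7/10·30.261583+1/2·(-68.502858)≈-55.434537
n=6: y≈-55.434537, sp=2, e=sp−y≈57.434537; I≈42.552083, D=e−e_prev≈85.696120; u=1/2·57.434537+3/2·42.552083+3/4·85.696120≈156.817484; next y=-7/10·(-55.434537)+1/2·156.817484≈117.212918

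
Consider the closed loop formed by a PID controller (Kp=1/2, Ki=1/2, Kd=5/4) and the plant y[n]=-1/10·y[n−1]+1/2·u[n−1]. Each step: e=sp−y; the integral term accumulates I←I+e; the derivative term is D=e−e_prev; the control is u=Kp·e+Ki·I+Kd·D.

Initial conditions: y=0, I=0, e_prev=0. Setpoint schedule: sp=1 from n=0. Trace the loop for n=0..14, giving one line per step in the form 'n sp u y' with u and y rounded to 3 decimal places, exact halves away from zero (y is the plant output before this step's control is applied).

(exact arithmetic carried between steps; '≈' marks a value shown rounded to 6 d.p. or computed from one; I and e_prev carry over from the previous line; the table rounds u and y to 3 d.p., halves away from zero)
n=0: y=0, sp=1, e=sp−y=1; I=1, D=e−e_prev=1; u=1/2·1+1/2·1+5/4·1=2.25; next y=-1/10·0+1/2·2.25=1.125
n=1: y=1.125, sp=1, e=sp−y=-0.125; I=0.875, D=e−e_prev=-1.125; u=1/2·(-0.125)+1/2·0.875+5/4·(-1.125)=-1.03125; next y=-1/10·1.125+1/2·(-1.03125)=-0.628125
n=2: y=-0.628125, sp=1, e=sp−y=1.628125; I=2.503125, D=e−e_prev=1.753125; u=1/2·1.628125+1/2·2.503125+5/4·1.753125≈4.257031; next y=-1/10·(-0.628125)+1/2·4.257031≈2.191328
n=3: y≈2.191328, sp=1, e=sp−y≈-1.191328; I≈1.311797, D=e−e_prev≈-2.819453; u=1/2·(-1.191328)+1/2·1.311797+5/4·(-2.819453)≈-3.464082; next y=-1/10·2.191328+1/2·(-3.464082)≈-1.951174
n=4: y≈-1.951174, sp=1, e=sp−y≈2.951174; I≈4.262971, D=e−e_prev≈4.142502; u=1/2·2.951174+1/2·4.262971+5/4·4.142502≈8.785200; next y=-1/10·(-1.951174)+1/2·8.785200≈4.587717
n=5: y≈4.587717, sp=1, e=sp−y≈-3.587717; I≈0.675253, D=e−e_prev≈-6.538891; u=1/2·(-3.587717)+1/2·0.675253+5/4·(-6.538891)≈-9.629846; next y=-1/10·4.587717+1/2·(-9.629846)≈-5.273695
n=6: y≈-5.273695, sp=1, e=sp−y≈6.273695; I≈6.948948, D=e−e_prev≈9.861412; u=1/2·6.273695+1/2·6.948948+5/4·9.861412≈18.938086; next y=-1/10·(-5.273695)+1/2·18.938086≈9.996413
n=7: y≈9.996413, sp=1, e=sp−y≈-8.996413; I≈-2.047464, D=e−e_prev≈-15.270107; u=1/2·(-8.996413)+1/2·(-2.047464)+5/4·(-15.270107)≈-24.609572; next y=-1/10·9.996413+1/2·(-24.609572)≈-13.304427
n=8: y≈-13.304427, sp=1, e=sp−y≈14.304427; I≈12.256963, D=e−e_prev≈23.300840; u=1/2·14.304427+1/2·12.256963+5/4·23.300840≈42.406745; next y=-1/10·(-13.304427)+1/2·42.406745≈22.533815
n=9: y≈22.533815, sp=1, e=sp−y≈-21.533815; I≈-9.276852, D=e−e_prev≈-35.838243; u=1/2·(-21.533815)+1/2·(-9.276852)+5/4·(-35.838243)≈-60.203137; next y=-1/10·22.533815+1/2·(-60.203137)≈-32.354950
n=10: y≈-32.354950, sp=1, e=sp−y≈33.354950; I≈24.078098, D=e−e_prev≈54.888765; u=1/2·33.354950+1/2·24.078098+5/4·54.888765≈97.327481; next y=-1/10·(-32.354950)+1/2·97.327481≈51.899235
n=11: y≈51.899235, sp=1, e=sp−y≈-50.899235; I≈-26.821138, D=e−e_prev≈-84.254185; u=1/2·(-50.899235)+1/2·(-26.821138)+5/4·(-84.254185)≈-144.177918; next y=-1/10·51.899235+1/2·(-144.177918)≈-77.278883
n=12: y≈-77.278883, sp=1, e=sp−y≈78.278883; I≈51.457745, D=e−e_prev≈129.178118; u=1/2·78.278883+1/2·51.457745+5/4·129.178118≈226.340961; next y=-1/10·(-77.278883)+1/2·226.340961≈120.898369
n=13: y≈120.898369, sp=1, e=sp−y≈-119.898369; I≈-68.440624, D=e−e_prev≈-198.177252; u=1/2·(-119.898369)+1/2·(-68.440624)+5/4·(-198.177252)≈-341.891061; next y=-1/10·120.898369+1/2·(-341.891061)≈-183.035367
n=14: y≈-183.035367, sp=1, e=sp−y≈184.035367; I≈115.594744, D=e−e_prev≈303.933736; u=1/2·184.035367+1/2·115.594744+5/4·303.933736≈529.732226; next y=-1/10·(-183.035367)+1/2·529.732226≈283.169650

0 1 2.250 0.000
1 1 -1.031 1.125
2 1 4.257 -0.628
3 1 -3.464 2.191
4 1 8.785 -1.951
5 1 -9.630 4.588
6 1 18.938 -5.274
7 1 -24.610 9.996
8 1 42.407 -13.304
9 1 -60.203 22.534
10 1 97.327 -32.355
11 1 -144.178 51.899
12 1 226.341 -77.279
13 1 -341.891 120.898
14 1 529.732 -183.035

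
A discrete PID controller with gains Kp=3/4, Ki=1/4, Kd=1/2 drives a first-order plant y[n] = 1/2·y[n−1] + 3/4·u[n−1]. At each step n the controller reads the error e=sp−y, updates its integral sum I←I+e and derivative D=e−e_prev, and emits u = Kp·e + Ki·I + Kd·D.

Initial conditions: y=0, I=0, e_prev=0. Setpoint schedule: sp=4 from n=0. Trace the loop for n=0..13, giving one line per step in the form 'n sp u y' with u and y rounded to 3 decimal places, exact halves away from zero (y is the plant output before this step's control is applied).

0 4 6.000 0.000
1 4 -1.750 4.500
2 4 5.719 0.938
3 4 -1.027 4.758
4 4 5.417 1.608
5 4 -0.448 4.867
6 4 5.119 2.098
7 4 0.024 4.888
8 4 4.836 2.462
9 4 0.414 4.858
10 4 4.575 2.739
11 4 0.738 4.801
12 4 4.339 2.954
13 4 1.011 4.732

(exact arithmetic carried between steps; '≈' marks a value shown rounded to 6 d.p. or computed from one; I and e_prev carry over from the previous line; the table rounds u and y to 3 d.p., halves away from zero)
n=0: y=0, sp=4, e=sp−y=4; I=4, D=e−e_prev=4; u=3/4·4+1/4·4+1/2·4=6; next y=1/2·0+3/4·6=4.5
n=1: y=4.5, sp=4, e=sp−y=-0.5; I=3.5, D=e−e_prev=-4.5; u=3/4·(-0.5)+1/4·3.5+1/2·(-4.5)=-1.75; next y=1/2·4.5+3/4·(-1.75)=0.9375
n=2: y=0.9375, sp=4, e=sp−y=3.0625; I=6.5625, D=e−e_prev=3.5625; u=3/4·3.0625+1/4·6.5625+1/2·3.5625=5.71875; next y=1/2·0.9375+3/4·5.71875≈4.757813
n=3: y≈4.757813, sp=4, e=sp−y≈-0.757813; I≈5.804688, D=e−e_prev≈-3.820313; u=3/4·(-0.757813)+1/4·5.804688+1/2·(-3.820313)≈-1.027344; next y=1/2·4.757813+3/4·(-1.027344)≈1.608398
n=4: y≈1.608398, sp=4, e=sp−y≈2.391602; I≈8.196289, D=e−e_prev≈3.149414; u=3/4·2.391602+1/4·8.196289+1/2·3.149414≈5.417480; next y=1/2·1.608398+3/4·5.417480≈4.867310
n=5: y≈4.867310, sp=4, e=sp−y≈-0.867310; I≈7.328979, D=e−e_prev≈-3.258911; u=3/4·(-0.867310)+1/4·7.328979+1/2·(-3.258911)≈-0.447693; next y=1/2·4.867310+3/4·(-0.447693)≈2.097885
n=6: y≈2.097885, sp=4, e=sp−y≈1.902115; I≈9.231094, D=e−e_prev≈2.769424; u=3/4·1.902115+1/4·9.231094+1/2·2.769424≈5.119072; next y=1/2·2.097885+3/4·5.119072≈4.888247
n=7: y≈4.888247, sp=4, e=sp−y≈-0.888247; I≈8.342848, D=e−e_prev≈-2.790361; u=3/4·(-0.888247)+1/4·8.342848+1/2·(-2.790361)≈0.024346; next y=1/2·4.888247+3/4·0.024346≈2.462383
n=8: y≈2.462383, sp=4, e=sp−y≈1.537617; I≈9.880465, D=e−e_prev≈2.425864; u=3/4·1.537617+1/4·9.880465+1/2·2.425864≈4.836261; next y=1/2·2.462383+3/4·4.836261≈4.858387
n=9: y≈4.858387, sp=4, e=sp−y≈-0.858387; I≈9.022078, D=e−e_prev≈-2.396004; u=3/4·(-0.858387)+1/4·9.022078+1/2·(-2.396004)≈0.413727; next y=1/2·4.858387+3/4·0.413727≈2.739489
n=10: y≈2.739489, sp=4, e=sp−y≈1.260511; I≈10.282589, D=e−e_prev≈2.118898; u=3/4·1.260511+1/4·10.282589+1/2·2.118898≈4.575480; next y=1/2·2.739489+3/4·4.575480≈4.801354
n=11: y≈4.801354, sp=4, e=sp−y≈-0.801354; I≈9.481235, D=e−e_prev≈-2.061865; u=3/4·(-0.801354)+1/4·9.481235+1/2·(-2.061865)≈0.738360; next y=1/2·4.801354+3/4·0.738360≈2.954447
n=12: y≈2.954447, sp=4, e=sp−y≈1.045553; I≈10.526787, D=e−e_prev≈1.846907; u=3/4·1.045553+1/4·10.526787+1/2·1.846907≈4.339315; next y=1/2·2.954447+3/4·4.339315≈4.731710
n=13: y≈4.731710, sp=4, e=sp−y≈-0.731710; I≈9.795078, D=e−e_prev≈-1.777262; u=3/4·(-0.731710)+1/4·9.795078+1/2·(-1.777262)≈1.011356; next y=1/2·4.731710+3/4·1.011356≈3.124372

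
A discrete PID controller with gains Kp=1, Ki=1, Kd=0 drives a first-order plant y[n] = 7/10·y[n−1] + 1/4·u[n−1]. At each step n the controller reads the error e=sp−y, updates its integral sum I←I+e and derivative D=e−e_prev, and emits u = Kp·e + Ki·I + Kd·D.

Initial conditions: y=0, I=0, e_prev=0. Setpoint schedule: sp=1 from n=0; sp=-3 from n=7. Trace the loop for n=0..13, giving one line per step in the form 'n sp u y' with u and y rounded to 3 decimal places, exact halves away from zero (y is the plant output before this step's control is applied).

0 1 2.000 0.000
1 1 2.000 0.500
2 1 1.800 0.850
3 1 1.560 1.045
4 1 1.362 1.122
5 1 1.232 1.126
6 1 1.166 1.096
7 -3 -6.855 1.059
8 -3 -6.851 -0.973
9 -3 -6.036 -2.394
10 -3 -5.061 -3.185
11 -3 -4.256 -3.495
12 -3 -3.730 -3.510
13 -3 -3.461 -3.390

(exact arithmetic carried between steps; '≈' marks a value shown rounded to 6 d.p. or computed from one; I and e_prev carry over from the previous line; the table rounds u and y to 3 d.p., halves away from zero)
n=0: y=0, sp=1, e=sp−y=1; I=1, D=e−e_prev=1; u=1·1+1·1+0·1=2; next y=7/10·0+1/4·2=0.5
n=1: y=0.5, sp=1, e=sp−y=0.5; I=1.5, D=e−e_prev=-0.5; u=1·0.5+1·1.5+0·(-0.5)=2; next y=7/10·0.5+1/4·2=0.85
n=2: y=0.85, sp=1, e=sp−y=0.15; I=1.65, D=e−e_prev=-0.35; u=1·0.15+1·1.65+0·(-0.35)=1.8; next y=7/10·0.85+1/4·1.8=1.045
n=3: y=1.045, sp=1, e=sp−y=-0.045; I=1.605, D=e−e_prev=-0.195; u=1·(-0.045)+1·1.605+0·(-0.195)=1.56; next y=7/10·1.045+1/4·1.56=1.1215
n=4: y=1.1215, sp=1, e=sp−y=-0.1215; I=1.4835, D=e−e_prev=-0.0765; u=1·(-0.1215)+1·1.4835+0·(-0.0765)=1.362; next y=7/10·1.1215+1/4·1.362=1.12555
n=5: y=1.12555, sp=1, e=sp−y=-0.12555; I=1.35795, D=e−e_prev=-0.00405; u=1·(-0.12555)+1·1.35795+0·(-0.00405)=1.2324; next y=7/10·1.12555+1/4·1.2324=1.095985
n=6: y=1.095985, sp=1, e=sp−y=-0.095985; I=1.261965, D=e−e_prev=0.029565; u=1·(-0.095985)+1·1.261965+0·0.029565=1.16598; next y=7/10·1.095985+1/4·1.16598≈1.058685
n=7: y≈1.058685, sp=-3, e=sp−y≈-4.058685; I≈-2.796720, D=e−e_prev≈-3.962700; u=1·(-4.058685)+1·(-2.796720)+0·(-3.962700)≈-6.855404; next y=7/10·1.058685+1/4·(-6.855404)≈-0.972772
n=8: y≈-0.972772, sp=-3, e=sp−y≈-2.027228; I≈-4.823948, D=e−e_prev≈2.031456; u=1·(-2.027228)+1·(-4.823948)+0·2.031456≈-6.851176; next y=7/10·(-0.972772)+1/4·(-6.851176)≈-2.393734
n=9: y≈-2.393734, sp=-3, e=sp−y≈-0.606266; I≈-5.430213, D=e−e_prev≈1.420962; u=1·(-0.606266)+1·(-5.430213)+0·1.420962≈-6.036479; next y=7/10·(-2.393734)+1/4·(-6.036479)≈-3.184734
n=10: y≈-3.184734, sp=-3, e=sp−y≈0.184734; I≈-5.245480, D=e−e_prev≈0.791000; u=1·0.184734+1·(-5.245480)+0·0.791000≈-5.060746; next y=7/10·(-3.184734)+1/4·(-5.060746)≈-3.494500
n=11: y≈-3.494500, sp=-3, e=sp−y≈0.494500; I≈-4.750980, D=e−e_prev≈0.309766; u=1·0.494500+1·(-4.750980)+0·0.309766≈-4.256479; next y=7/10·(-3.494500)+1/4·(-4.256479)≈-3.510270
n=12: y≈-3.510270, sp=-3, e=sp−y≈0.510270; I≈-4.240710, D=e−e_prev≈0.015770; u=1·0.510270+1·(-4.240710)+0·0.015770≈-3.730440; next y=7/10·(-3.510270)+1/4·(-3.730440)≈-3.389799
n=13: y≈-3.389799, sp=-3, e=sp−y≈0.389799; I≈-3.850911, D=e−e_prev≈-0.120471; u=1·0.389799+1·(-3.850911)+0·(-0.120471)≈-3.461112; next y=7/10·(-3.389799)+1/4·(-3.461112)≈-3.238137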